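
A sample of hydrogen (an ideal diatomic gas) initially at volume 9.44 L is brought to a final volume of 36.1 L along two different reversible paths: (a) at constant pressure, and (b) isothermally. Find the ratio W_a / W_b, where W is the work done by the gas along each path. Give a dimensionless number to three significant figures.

Path (a) isobaric: W = P₁(V₂ − V₁) → W_a/(P₁V₁) = 2.824.
Path (b) isothermal: W = P₁V₁ ln(V₂/V₁) → W_b/(P₁V₁) = 1.341.
W_a / W_b = 2.824 / 1.341 = 2.105.

W_a / W_b ≈ 2.11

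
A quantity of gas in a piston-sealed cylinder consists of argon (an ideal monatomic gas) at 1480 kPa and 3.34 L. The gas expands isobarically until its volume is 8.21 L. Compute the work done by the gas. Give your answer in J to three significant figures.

Isobaric: W = P ΔV.
W = (1480 kPa)(8.21 − 3.34 L) = (1480)(4.87) = 7208 J.

W ≈ 7210 J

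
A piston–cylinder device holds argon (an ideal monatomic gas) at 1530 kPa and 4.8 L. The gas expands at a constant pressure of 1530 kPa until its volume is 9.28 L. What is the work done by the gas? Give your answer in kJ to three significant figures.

W ≈ 6.85 kJ

Isobaric: W = P ΔV.
W = (1530 kPa)(9.28 − 4.8 L) = (1530)(4.48) = 6854 J.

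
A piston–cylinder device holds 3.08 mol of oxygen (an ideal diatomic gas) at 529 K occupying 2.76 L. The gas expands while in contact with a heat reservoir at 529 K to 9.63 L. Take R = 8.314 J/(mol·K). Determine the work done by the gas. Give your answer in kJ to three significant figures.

W ≈ 16.9 kJ

Isothermal: W = nRT ln(V₂/V₁).
W = (3.08)(8.314)(529) × ln(9.63/2.76)
  = 13546 × 1.25
W_by_gas = 16928 J.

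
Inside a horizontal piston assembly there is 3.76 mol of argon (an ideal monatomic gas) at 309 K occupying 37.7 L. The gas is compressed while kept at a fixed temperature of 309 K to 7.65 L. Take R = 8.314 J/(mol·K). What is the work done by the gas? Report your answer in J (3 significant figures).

Isothermal: W = nRT ln(V₂/V₁).
W = (3.76)(8.314)(309) × ln(7.65/37.7)
  = 9660 × -1.595
W_by_gas = -15407 J.

W ≈ -15400 J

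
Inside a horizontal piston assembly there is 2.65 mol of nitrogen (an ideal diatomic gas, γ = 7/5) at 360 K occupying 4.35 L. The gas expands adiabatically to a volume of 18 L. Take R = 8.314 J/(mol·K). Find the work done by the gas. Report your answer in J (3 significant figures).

Adiabatic: TV^(γ−1) = const with γ = 7/5.
T₂ = T₁ (V₁/V₂)^(γ−1) = 360 × (4.35/18)^0.4 = 360 × 0.5666 = 204 K.
W_by = nCᵥ(T₁ − T₂) = (2.65)(20.79)(360 − 204) = 8594 J.

W ≈ 8590 J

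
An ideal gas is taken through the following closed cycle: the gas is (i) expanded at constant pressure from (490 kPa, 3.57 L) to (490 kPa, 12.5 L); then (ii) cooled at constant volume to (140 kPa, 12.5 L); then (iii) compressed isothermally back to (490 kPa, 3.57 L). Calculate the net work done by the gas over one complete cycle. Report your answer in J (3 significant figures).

W_net ≈ 2180 J

Leg (i): W = PΔV = (490)(12.5 − 3.57) = 4376 J.
Leg (ii): W = 0.
Leg (iii): W = PᵢVᵢ ln(V_f/Vᵢ) = (1750) ln(3.57/12.5) = -2193 J.
W_net = 4376 − 2193 = 2183 J.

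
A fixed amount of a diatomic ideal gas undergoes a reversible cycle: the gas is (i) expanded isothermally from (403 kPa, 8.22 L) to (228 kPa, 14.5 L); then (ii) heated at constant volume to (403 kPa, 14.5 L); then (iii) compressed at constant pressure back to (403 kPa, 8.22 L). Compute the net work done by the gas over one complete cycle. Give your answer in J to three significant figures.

Leg (i): W = PᵢVᵢ ln(V_f/Vᵢ) = (3313) ln(14.5/8.22) = 1880 J.
Leg (ii): W = 0.
Leg (iii): W = PΔV = (403)(8.22 − 14.5) = -2531 J.
W_net = 1880 − 2531 = -650.6 J.

W_net ≈ -651 J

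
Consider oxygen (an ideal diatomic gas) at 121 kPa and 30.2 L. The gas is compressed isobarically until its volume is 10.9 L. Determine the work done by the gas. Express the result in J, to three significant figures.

Isobaric: W = P ΔV.
W = (121 kPa)(10.9 − 30.2 L) = (121)(-19.3) = -2335 J.

W ≈ -2340 J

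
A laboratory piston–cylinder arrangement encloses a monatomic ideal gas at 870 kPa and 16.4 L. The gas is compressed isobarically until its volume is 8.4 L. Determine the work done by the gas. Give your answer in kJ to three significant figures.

W ≈ -6.96 kJ

Isobaric: W = P ΔV.
W = (870 kPa)(8.4 − 16.4 L) = (870)(-8) = -6960 J.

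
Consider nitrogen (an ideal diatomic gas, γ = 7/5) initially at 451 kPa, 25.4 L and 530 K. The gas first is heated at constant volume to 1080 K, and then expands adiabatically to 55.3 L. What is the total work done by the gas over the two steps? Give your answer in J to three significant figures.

Step 1 (isochoric): W = 0 (constant volume).
After step 1: P = 919 kPa (V unchanged).
Step 2 (adiabatic): W = (P₁V₁ − P₂V₂)/(γ−1) = (23343 − 17100)/0.4 = 15607 J.
W_total = 0 + 15607 = 15607 J.

W_total ≈ 15600 J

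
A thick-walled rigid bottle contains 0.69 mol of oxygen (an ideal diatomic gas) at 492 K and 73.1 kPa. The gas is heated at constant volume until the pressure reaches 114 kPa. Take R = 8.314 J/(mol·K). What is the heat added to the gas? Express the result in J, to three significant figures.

Q ≈ 3950 J

Constant volume ⇒ W = 0, so Q = ΔU = nCᵥΔT with Cᵥ = 5R/2 = 20.79 J/(mol·K).
At constant V, T₂/T₁ = P₂/P₁ ⇒ ΔT = T₁(P₂/P₁ − 1) = 492·(114/73.1 − 1) = 275.3 K.
ΔU = (0.69)(20.79)(275.3) = 3948 J.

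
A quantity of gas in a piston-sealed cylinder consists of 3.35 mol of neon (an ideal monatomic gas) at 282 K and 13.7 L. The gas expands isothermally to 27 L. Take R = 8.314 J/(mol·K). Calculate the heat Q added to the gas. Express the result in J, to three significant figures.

Isothermal ⇒ ΔU = 0, so Q = W = nRT ln(V₂/V₁).
Q = (3.35)(8.314)(282) ln(27/13.7) = 7854 × 0.6784 = 5329 J.

Q ≈ 5330 J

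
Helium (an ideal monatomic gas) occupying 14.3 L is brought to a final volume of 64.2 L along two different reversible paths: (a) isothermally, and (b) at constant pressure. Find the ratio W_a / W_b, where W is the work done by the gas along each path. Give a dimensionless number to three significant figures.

W_a / W_b ≈ 0.430

Path (a) isothermal: W = P₁V₁ ln(V₂/V₁) → W_a/(P₁V₁) = 1.502.
Path (b) isobaric: W = P₁(V₂ − V₁) → W_b/(P₁V₁) = 3.49.
W_a / W_b = 1.502 / 3.49 = 0.4304.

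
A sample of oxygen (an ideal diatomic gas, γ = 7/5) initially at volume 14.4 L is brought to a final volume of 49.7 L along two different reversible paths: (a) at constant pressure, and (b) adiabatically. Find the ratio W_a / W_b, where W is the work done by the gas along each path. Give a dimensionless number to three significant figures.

Path (a) isobaric: W = P₁(V₂ − V₁) → W_a/(P₁V₁) = 2.451.
Path (b) adiabatic: W = P₁V₁(1 − (V₁/V₂)^(γ−1))/(γ−1) → W_b/(P₁V₁) = 0.9769.
W_a / W_b = 2.451 / 0.9769 = 2.509.

W_a / W_b ≈ 2.51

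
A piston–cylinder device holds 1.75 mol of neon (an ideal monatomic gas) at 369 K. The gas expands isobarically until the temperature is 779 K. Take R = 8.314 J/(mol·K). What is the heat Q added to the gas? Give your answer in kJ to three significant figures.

Q ≈ 14.9 kJ

Isobaric: W = nRΔT = (1.75)(8.314)(410) = 5965 J.
ΔU = nCᵥΔT with Cᵥ = 3R/2: ΔU = (1.75)(12.47)(410) = 8948 J.
Q = ΔU + W = 8948 + 5965 = 14913 J.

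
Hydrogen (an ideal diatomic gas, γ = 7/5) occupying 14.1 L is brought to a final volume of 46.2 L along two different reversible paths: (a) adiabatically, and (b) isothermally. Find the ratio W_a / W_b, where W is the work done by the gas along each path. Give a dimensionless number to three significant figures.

Path (a) adiabatic: W = P₁V₁(1 − (V₁/V₂)^(γ−1))/(γ−1) → W_a/(P₁V₁) = 0.9449.
Path (b) isothermal: W = P₁V₁ ln(V₂/V₁) → W_b/(P₁V₁) = 1.187.
W_a / W_b = 0.9449 / 1.187 = 0.7961.

W_a / W_b ≈ 0.796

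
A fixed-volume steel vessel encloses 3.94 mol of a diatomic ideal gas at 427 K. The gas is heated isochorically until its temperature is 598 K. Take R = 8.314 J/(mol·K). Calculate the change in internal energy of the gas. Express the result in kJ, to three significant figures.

ΔU ≈ 14.0 kJ

Constant volume ⇒ W = 0, so Q = ΔU = nCᵥΔT with Cᵥ = 5R/2 = 20.79 J/(mol·K).
ΔU = (3.94)(20.79)(598 − 427) = 14004 J.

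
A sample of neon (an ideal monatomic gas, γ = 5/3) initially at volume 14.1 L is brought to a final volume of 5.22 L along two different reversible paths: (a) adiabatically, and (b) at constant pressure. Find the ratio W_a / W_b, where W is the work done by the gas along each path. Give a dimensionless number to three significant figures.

W_a / W_b ≈ 2.24

Path (a) adiabatic: W = P₁V₁(1 − (V₁/V₂)^(γ−1))/(γ−1) → W_a/(P₁V₁) = -1.409.
Path (b) isobaric: W = P₁(V₂ − V₁) → W_b/(P₁V₁) = -0.6298.
W_a / W_b = -1.409 / -0.6298 = 2.238.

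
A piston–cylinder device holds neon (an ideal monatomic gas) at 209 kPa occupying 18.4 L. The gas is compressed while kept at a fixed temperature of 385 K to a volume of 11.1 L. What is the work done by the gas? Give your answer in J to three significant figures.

Isothermal: W = nRT ln(V₂/V₁) = P₁V₁ ln(V₂/V₁).
P₁V₁ = (209 kPa)(18.4 L) = 3846 J.
W = 3846 × ln(11.1/18.4) = 3846 × -0.5054
W_by_gas = -1944 J.

W ≈ -1940 J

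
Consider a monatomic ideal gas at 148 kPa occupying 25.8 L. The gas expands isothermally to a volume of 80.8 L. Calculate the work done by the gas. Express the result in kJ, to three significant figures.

Isothermal: W = nRT ln(V₂/V₁) = P₁V₁ ln(V₂/V₁).
P₁V₁ = (148 kPa)(25.8 L) = 3818 J.
W = 3818 × ln(80.8/25.8) = 3818 × 1.142
W_by_gas = 4359 J.

W ≈ 4.36 kJ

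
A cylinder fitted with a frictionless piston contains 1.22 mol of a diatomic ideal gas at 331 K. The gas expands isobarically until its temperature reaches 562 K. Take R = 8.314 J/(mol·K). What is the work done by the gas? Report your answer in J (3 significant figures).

Isobaric: W = P ΔV = nR ΔT.
W = (1.22)(8.314)(562 − 331) = 2343 J.

W ≈ 2340 J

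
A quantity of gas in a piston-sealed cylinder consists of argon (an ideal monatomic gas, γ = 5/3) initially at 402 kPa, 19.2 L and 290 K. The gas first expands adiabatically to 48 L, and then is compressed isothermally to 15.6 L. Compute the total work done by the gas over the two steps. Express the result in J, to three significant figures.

W_total ≈ 583 J

Step 1 (adiabatic): W = (P₁V₁ − P₂V₂)/(γ−1) = (7718 − 4190)/0.667 = 5292 J.
After step 1: P = 87.3 kPa, V = 48 L, T = 157.4 K.
Step 2 (isothermal): W = P₁V₁ ln(V₂/V₁) = (4190) ln(15.6/48) = -4709 J.
W_total = 5292 − 4709 = 582.8 J.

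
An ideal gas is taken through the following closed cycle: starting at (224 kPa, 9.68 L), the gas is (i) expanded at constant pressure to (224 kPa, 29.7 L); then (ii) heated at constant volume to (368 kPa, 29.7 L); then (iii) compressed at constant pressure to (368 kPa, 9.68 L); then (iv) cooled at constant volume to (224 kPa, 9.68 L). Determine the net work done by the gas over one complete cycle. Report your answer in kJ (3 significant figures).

W_net ≈ -2.88 kJ

Constant-volume legs do no work.
W(i) = (224)(29.7 − 9.68) = 4484 J; W(iii) = (368)(9.68 − 29.7) = -7367 J.
W_net = 4484 − 7367 = -2883 J (the counter-clockwise enclosed area).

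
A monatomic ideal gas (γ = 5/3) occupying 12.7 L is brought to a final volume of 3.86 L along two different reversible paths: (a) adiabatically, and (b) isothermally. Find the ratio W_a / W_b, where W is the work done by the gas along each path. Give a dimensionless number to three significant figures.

W_a / W_b ≈ 1.53

Path (a) adiabatic: W = P₁V₁(1 − (V₁/V₂)^(γ−1))/(γ−1) → W_a/(P₁V₁) = -1.818.
Path (b) isothermal: W = P₁V₁ ln(V₂/V₁) → W_b/(P₁V₁) = -1.191.
W_a / W_b = -1.818 / -1.191 = 1.527.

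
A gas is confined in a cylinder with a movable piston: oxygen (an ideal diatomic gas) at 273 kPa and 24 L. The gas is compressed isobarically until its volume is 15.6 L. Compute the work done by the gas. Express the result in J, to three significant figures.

W ≈ -2290 J

Isobaric: W = P ΔV.
W = (273 kPa)(15.6 − 24 L) = (273)(-8.4) = -2293 J.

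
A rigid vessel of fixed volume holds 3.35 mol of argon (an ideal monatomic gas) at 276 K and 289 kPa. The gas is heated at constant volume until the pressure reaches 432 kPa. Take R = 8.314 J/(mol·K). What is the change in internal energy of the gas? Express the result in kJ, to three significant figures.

ΔU ≈ 5.71 kJ

Constant volume ⇒ W = 0, so Q = ΔU = nCᵥΔT with Cᵥ = 3R/2 = 12.47 J/(mol·K).
At constant V, T₂/T₁ = P₂/P₁ ⇒ ΔT = T₁(P₂/P₁ − 1) = 276·(432/289 − 1) = 136.6 K.
ΔU = (3.35)(12.47)(136.6) = 5705 J.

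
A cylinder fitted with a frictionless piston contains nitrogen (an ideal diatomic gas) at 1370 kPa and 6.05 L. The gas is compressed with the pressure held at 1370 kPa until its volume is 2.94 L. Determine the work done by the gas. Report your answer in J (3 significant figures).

W ≈ -4260 J

Isobaric: W = P ΔV.
W = (1370 kPa)(2.94 − 6.05 L) = (1370)(-3.11) = -4261 J.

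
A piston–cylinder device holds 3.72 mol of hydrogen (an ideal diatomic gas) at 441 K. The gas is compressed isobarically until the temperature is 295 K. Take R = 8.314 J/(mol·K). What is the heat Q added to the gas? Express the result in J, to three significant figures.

Isobaric: W = nRΔT = (3.72)(8.314)(-146) = -4515 J.
ΔU = nCᵥΔT with Cᵥ = 5R/2: ΔU = (3.72)(20.79)(-146) = -11289 J.
Q = ΔU + W = -11289 − 4515 = -15804 J.

Q ≈ -15800 J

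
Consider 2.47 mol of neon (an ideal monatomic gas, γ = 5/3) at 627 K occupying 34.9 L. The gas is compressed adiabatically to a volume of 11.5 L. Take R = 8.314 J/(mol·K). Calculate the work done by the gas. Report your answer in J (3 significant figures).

W ≈ -21200 J

Adiabatic: TV^(γ−1) = const with γ = 5/3.
T₂ = T₁ (V₁/V₂)^(γ−1) = 627 × (34.9/11.5)^0.667 = 627 × 2.096 = 1314 K.
W_by = nCᵥ(T₁ − T₂) = (2.47)(12.47)(627 − 1314) = -21170 J.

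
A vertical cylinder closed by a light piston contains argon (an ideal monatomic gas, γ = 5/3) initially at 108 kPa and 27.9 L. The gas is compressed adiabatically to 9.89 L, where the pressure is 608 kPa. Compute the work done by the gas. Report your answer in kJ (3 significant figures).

W ≈ -4.50 kJ

Adiabatic: W = (P₁V₁ − P₂V₂)/(γ − 1) with γ = 5/3.
P₁V₁ = 3013 J, P₂V₂ = 6013 J.
W = (3013 − 6013) / 0.6667 = -4500 J.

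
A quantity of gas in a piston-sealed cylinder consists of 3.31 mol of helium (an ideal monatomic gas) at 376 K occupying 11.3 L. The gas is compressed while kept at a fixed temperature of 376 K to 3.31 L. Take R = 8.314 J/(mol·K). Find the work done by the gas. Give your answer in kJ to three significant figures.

W ≈ -12.7 kJ

Isothermal: W = nRT ln(V₂/V₁).
W = (3.31)(8.314)(376) × ln(3.31/11.3)
  = 10347 × -1.228
W_by_gas = -12705 J.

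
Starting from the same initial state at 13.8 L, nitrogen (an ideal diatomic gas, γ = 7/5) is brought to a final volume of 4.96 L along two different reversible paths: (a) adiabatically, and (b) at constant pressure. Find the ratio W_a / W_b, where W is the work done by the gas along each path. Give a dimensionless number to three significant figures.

Path (a) adiabatic: W = P₁V₁(1 − (V₁/V₂)^(γ−1))/(γ−1) → W_a/(P₁V₁) = -1.264.
Path (b) isobaric: W = P₁(V₂ − V₁) → W_b/(P₁V₁) = -0.6406.
W_a / W_b = -1.264 / -0.6406 = 1.974.

W_a / W_b ≈ 1.97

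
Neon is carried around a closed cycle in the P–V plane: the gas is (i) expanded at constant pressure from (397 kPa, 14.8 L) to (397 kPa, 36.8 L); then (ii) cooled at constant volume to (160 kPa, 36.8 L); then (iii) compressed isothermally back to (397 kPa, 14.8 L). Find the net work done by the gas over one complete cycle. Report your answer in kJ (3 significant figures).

W_net ≈ 3.37 kJ

Leg (i): W = PΔV = (397)(36.8 − 14.8) = 8734 J.
Leg (ii): W = 0.
Leg (iii): W = PᵢVᵢ ln(V_f/Vᵢ) = (5888) ln(14.8/36.8) = -5363 J.
W_net = 8734 − 5363 = 3371 J.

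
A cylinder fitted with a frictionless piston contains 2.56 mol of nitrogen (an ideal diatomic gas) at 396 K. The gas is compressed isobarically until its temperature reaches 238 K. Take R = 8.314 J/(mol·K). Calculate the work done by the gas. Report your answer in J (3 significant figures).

W ≈ -3360 J

Isobaric: W = P ΔV = nR ΔT.
W = (2.56)(8.314)(238 − 396) = -3363 J.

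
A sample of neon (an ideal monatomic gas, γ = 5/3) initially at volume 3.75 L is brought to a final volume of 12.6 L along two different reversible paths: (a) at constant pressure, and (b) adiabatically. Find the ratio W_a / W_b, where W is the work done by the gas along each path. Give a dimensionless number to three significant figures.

Path (a) isobaric: W = P₁(V₂ − V₁) → W_a/(P₁V₁) = 2.36.
Path (b) adiabatic: W = P₁V₁(1 − (V₁/V₂)^(γ−1))/(γ−1) → W_b/(P₁V₁) = 0.8314.
W_a / W_b = 2.36 / 0.8314 = 2.839.

W_a / W_b ≈ 2.84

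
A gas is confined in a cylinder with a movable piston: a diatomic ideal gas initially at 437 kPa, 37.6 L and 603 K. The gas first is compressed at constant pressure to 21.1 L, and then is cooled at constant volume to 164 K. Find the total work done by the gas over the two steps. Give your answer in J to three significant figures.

Step 1 (isobaric): W = PΔV = (437 kPa)(21.1 − 37.6 L) = -7210 J.
Step 2 (isochoric): W = 0 (constant volume).
W_total = -7210 + 0 = -7210 J.

W_total ≈ -7210 J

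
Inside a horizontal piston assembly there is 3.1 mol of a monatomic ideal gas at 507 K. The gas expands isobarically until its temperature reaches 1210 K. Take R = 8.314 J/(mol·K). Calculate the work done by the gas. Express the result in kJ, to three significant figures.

W ≈ 18.1 kJ

Isobaric: W = P ΔV = nR ΔT.
W = (3.1)(8.314)(1210 − 507) = 18119 J.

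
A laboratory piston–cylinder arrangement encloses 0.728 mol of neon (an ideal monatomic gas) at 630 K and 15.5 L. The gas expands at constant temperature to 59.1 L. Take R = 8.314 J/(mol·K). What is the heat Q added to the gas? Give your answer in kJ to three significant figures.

Isothermal ⇒ ΔU = 0, so Q = W = nRT ln(V₂/V₁).
Q = (0.728)(8.314)(630) ln(59.1/15.5) = 3813 × 1.338 = 5103 J.

Q ≈ 5.10 kJ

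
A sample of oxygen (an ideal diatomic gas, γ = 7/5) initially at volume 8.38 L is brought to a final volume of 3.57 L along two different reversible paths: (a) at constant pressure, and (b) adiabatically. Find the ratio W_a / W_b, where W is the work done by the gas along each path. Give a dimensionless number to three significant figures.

W_a / W_b ≈ 0.564

Path (a) isobaric: W = P₁(V₂ − V₁) → W_a/(P₁V₁) = -0.574.
Path (b) adiabatic: W = P₁V₁(1 − (V₁/V₂)^(γ−1))/(γ−1) → W_b/(P₁V₁) = -1.017.
W_a / W_b = -0.574 / -1.017 = 0.5644.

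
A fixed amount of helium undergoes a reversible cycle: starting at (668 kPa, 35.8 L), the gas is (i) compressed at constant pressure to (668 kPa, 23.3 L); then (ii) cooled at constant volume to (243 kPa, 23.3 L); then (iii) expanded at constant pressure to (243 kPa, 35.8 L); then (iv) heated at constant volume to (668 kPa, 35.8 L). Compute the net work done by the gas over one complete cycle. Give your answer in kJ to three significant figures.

Constant-volume legs do no work.
W(i) = (668)(23.3 − 35.8) = -8350 J; W(iii) = (243)(35.8 − 23.3) = 3037 J.
W_net = -8350 + 3037 = -5312 J (the counter-clockwise enclosed area).

W_net ≈ -5.31 kJ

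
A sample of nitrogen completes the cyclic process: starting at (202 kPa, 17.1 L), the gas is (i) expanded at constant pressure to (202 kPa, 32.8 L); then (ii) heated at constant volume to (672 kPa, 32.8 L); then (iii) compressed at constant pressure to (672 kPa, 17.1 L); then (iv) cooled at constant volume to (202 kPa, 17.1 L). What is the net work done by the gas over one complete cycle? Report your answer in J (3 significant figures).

W_net ≈ -7380 J

Constant-volume legs do no work.
W(i) = (202)(32.8 − 17.1) = 3171 J; W(iii) = (672)(17.1 − 32.8) = -10550 J.
W_net = 3171 − 10550 = -7379 J (the counter-clockwise enclosed area).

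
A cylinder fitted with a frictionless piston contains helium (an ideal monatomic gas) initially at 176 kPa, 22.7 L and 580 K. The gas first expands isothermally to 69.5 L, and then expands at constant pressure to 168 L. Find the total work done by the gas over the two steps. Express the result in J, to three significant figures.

W_total ≈ 10100 J

Step 1 (isothermal): W = P₁V₁ ln(V₂/V₁) = (3995) ln(69.5/22.7) = 4470 J.
After step 1: P = 57.48 kPa, V = 69.5 L, T = 580 K.
Step 2 (isobaric): W = PΔV = (57.48 kPa)(168 − 69.5 L) = 5662 J.
W_total = 4470 + 5662 = 10133 J.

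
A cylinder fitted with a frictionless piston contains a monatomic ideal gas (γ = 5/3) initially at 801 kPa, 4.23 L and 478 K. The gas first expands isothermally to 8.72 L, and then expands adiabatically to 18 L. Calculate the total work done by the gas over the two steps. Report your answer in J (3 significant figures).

W_total ≈ 4400 J

Step 1 (isothermal): W = P₁V₁ ln(V₂/V₁) = (3388) ln(8.72/4.23) = 2451 J.
After step 1: P = 388.6 kPa, V = 8.72 L, T = 478 K.
Step 2 (adiabatic): W = (P₁V₁ − P₂V₂)/(γ−1) = (3388 − 2090)/0.667 = 1947 J.
W_total = 2451 + 1947 = 4399 J.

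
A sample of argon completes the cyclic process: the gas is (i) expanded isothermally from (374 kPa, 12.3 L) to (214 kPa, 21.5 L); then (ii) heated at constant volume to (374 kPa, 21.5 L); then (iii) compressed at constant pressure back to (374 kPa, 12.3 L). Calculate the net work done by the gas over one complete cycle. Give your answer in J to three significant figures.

W_net ≈ -872 J

Leg (i): W = PᵢVᵢ ln(V_f/Vᵢ) = (4600) ln(21.5/12.3) = 2569 J.
Leg (ii): W = 0.
Leg (iii): W = PΔV = (374)(12.3 − 21.5) = -3441 J.
W_net = 2569 − 3441 = -871.8 J.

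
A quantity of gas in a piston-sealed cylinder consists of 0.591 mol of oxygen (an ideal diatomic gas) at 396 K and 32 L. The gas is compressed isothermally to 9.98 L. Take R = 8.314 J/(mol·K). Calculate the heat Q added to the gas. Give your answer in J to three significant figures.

Isothermal ⇒ ΔU = 0, so Q = W = nRT ln(V₂/V₁).
Q = (0.591)(8.314)(396) ln(9.98/32) = 1946 × -1.165 = -2267 J.

Q ≈ -2270 J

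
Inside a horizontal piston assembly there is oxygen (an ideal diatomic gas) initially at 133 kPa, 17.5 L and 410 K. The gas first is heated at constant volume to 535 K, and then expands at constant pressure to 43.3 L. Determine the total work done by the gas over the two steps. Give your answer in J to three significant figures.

W_total ≈ 4480 J

Step 1 (isochoric): W = 0 (constant volume).
After step 1: P = 173.5 kPa (V unchanged).
Step 2 (isobaric): W = PΔV = (173.5 kPa)(43.3 − 17.5 L) = 4478 J.
W_total = 0 + 4478 = 4478 J.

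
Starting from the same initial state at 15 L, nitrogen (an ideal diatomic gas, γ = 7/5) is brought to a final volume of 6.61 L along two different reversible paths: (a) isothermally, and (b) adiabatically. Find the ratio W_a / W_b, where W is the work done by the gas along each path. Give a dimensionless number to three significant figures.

Path (a) isothermal: W = P₁V₁ ln(V₂/V₁) → W_a/(P₁V₁) = -0.8195.
Path (b) adiabatic: W = P₁V₁(1 − (V₁/V₂)^(γ−1))/(γ−1) → W_b/(P₁V₁) = -0.9697.
W_a / W_b = -0.8195 / -0.9697 = 0.845.

W_a / W_b ≈ 0.845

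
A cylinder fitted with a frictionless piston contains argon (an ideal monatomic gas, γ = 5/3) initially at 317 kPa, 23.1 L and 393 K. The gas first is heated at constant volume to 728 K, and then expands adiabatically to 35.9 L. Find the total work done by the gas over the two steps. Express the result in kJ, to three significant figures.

W_total ≈ 5.18 kJ

Step 1 (isochoric): W = 0 (constant volume).
After step 1: P = 587.2 kPa (V unchanged).
Step 2 (adiabatic): W = (P₁V₁ − P₂V₂)/(γ−1) = (13565 − 10110)/0.667 = 5182 J.
W_total = 0 + 5182 = 5182 J.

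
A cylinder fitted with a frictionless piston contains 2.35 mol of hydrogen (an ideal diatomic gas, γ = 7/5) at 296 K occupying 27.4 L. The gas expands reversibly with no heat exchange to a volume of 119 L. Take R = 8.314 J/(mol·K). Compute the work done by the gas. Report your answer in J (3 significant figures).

W ≈ 6420 J

Adiabatic: TV^(γ−1) = const with γ = 7/5.
T₂ = T₁ (V₁/V₂)^(γ−1) = 296 × (27.4/119)^0.4 = 296 × 0.5558 = 164.5 K.
W_by = nCᵥ(T₁ − T₂) = (2.35)(20.79)(296 − 164.5) = 6423 J.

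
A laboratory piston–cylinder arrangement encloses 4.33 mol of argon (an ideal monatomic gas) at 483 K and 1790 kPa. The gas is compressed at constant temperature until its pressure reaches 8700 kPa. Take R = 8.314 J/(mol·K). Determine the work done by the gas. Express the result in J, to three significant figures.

W ≈ -27500 J

Isothermal process: W = nRT ln(V₂/V₁) = nRT ln(P₁/P₂).
W = (4.33)(8.314)(483) × ln(1790/8700)
  = 17388 × ln(0.2057) = 17388 × -1.581
W_by_gas = -27492 J.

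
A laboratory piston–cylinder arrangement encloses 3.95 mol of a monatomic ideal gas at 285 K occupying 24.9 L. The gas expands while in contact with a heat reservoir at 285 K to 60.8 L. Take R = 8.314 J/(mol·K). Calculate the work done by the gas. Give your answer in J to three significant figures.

W ≈ 8360 J

Isothermal: W = nRT ln(V₂/V₁).
W = (3.95)(8.314)(285) × ln(60.8/24.9)
  = 9359 × 0.8927
W_by_gas = 8355 J.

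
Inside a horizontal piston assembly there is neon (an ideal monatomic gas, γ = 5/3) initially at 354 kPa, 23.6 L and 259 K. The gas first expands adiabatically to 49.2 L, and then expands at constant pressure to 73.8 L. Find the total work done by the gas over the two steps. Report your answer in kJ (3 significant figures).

W_total ≈ 7.41 kJ

Step 1 (adiabatic): W = (P₁V₁ − P₂V₂)/(γ−1) = (8354 − 5119)/0.667 = 4853 J.
After step 1: P = 104.1 kPa, V = 49.2 L, T = 158.7 K.
Step 2 (isobaric): W = PΔV = (104.1 kPa)(73.8 − 49.2 L) = 2560 J.
W_total = 4853 + 2560 = 7412 J.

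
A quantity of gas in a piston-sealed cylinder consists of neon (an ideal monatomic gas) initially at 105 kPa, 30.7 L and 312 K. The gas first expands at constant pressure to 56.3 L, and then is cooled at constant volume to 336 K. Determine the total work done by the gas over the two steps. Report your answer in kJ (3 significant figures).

W_total ≈ 2.69 kJ

Step 1 (isobaric): W = PΔV = (105 kPa)(56.3 − 30.7 L) = 2688 J.
Step 2 (isochoric): W = 0 (constant volume).
W_total = 2688 + 0 = 2688 J.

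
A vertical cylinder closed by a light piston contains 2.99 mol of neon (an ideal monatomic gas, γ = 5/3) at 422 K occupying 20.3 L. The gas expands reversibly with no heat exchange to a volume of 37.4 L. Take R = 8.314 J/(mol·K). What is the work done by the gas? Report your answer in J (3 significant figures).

W ≈ 5270 J

Adiabatic: TV^(γ−1) = const with γ = 5/3.
T₂ = T₁ (V₁/V₂)^(γ−1) = 422 × (20.3/37.4)^0.667 = 422 × 0.6654 = 280.8 K.
W_by = nCᵥ(T₁ − T₂) = (2.99)(12.47)(422 − 280.8) = 5265 J.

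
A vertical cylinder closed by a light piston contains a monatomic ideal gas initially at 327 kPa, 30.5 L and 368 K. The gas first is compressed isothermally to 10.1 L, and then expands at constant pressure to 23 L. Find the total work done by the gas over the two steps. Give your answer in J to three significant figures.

Step 1 (isothermal): W = P₁V₁ ln(V₂/V₁) = (9974) ln(10.1/30.5) = -11023 J.
After step 1: P = 987.5 kPa, V = 10.1 L, T = 368 K.
Step 2 (isobaric): W = PΔV = (987.5 kPa)(23 − 10.1 L) = 12738 J.
W_total = -11023 + 12738 = 1716 J.

W_total ≈ 1720 J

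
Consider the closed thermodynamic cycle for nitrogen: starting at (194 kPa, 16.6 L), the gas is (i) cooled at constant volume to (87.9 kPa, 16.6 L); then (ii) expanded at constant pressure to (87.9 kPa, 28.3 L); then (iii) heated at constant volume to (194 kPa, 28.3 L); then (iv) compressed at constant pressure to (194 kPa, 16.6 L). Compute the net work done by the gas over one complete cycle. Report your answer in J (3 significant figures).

W_net ≈ -1240 J

Constant-volume legs do no work.
W(ii) = (87.9)(28.3 − 16.6) = 1028 J; W(iv) = (194)(16.6 − 28.3) = -2270 J.
W_net = 1028 − 2270 = -1241 J (the counter-clockwise enclosed area).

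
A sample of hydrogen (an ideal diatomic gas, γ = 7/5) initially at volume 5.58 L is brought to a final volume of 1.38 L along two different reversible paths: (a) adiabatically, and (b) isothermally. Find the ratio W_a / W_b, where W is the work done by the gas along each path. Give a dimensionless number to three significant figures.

W_a / W_b ≈ 1.34

Path (a) adiabatic: W = P₁V₁(1 − (V₁/V₂)^(γ−1))/(γ−1) → W_a/(P₁V₁) = -1.872.
Path (b) isothermal: W = P₁V₁ ln(V₂/V₁) → W_b/(P₁V₁) = -1.397.
W_a / W_b = -1.872 / -1.397 = 1.34.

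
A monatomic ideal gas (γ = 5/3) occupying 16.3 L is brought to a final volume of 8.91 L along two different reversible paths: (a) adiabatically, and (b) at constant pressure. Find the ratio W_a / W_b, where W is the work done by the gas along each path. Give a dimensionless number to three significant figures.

Path (a) adiabatic: W = P₁V₁(1 − (V₁/V₂)^(γ−1))/(γ−1) → W_a/(P₁V₁) = -0.7437.
Path (b) isobaric: W = P₁(V₂ − V₁) → W_b/(P₁V₁) = -0.4534.
W_a / W_b = -0.7437 / -0.4534 = 1.64.

W_a / W_b ≈ 1.64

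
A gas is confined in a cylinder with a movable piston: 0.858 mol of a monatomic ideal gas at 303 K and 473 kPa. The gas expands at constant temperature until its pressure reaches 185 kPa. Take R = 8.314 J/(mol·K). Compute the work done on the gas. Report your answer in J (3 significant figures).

Isothermal process: W = nRT ln(V₂/V₁) = nRT ln(P₁/P₂).
W = (0.858)(8.314)(303) × ln(473/185)
  = 2161 × ln(2.557) = 2161 × 0.9387
W_by_gas = 2029 J; work on gas = −W_by = -2029 J.

W ≈ -2030 J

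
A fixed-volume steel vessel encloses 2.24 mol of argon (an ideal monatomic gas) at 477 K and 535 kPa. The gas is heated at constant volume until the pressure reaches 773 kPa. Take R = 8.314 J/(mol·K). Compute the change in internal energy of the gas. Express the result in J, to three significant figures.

ΔU ≈ 5930 J

Constant volume ⇒ W = 0, so Q = ΔU = nCᵥΔT with Cᵥ = 3R/2 = 12.47 J/(mol·K).
At constant V, T₂/T₁ = P₂/P₁ ⇒ ΔT = T₁(P₂/P₁ − 1) = 477·(773/535 − 1) = 212.2 K.
ΔU = (2.24)(12.47)(212.2) = 5928 J.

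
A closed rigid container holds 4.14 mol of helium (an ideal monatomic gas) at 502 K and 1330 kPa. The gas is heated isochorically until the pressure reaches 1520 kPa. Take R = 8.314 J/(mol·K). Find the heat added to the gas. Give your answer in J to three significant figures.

Constant volume ⇒ W = 0, so Q = ΔU = nCᵥΔT with Cᵥ = 3R/2 = 12.47 J/(mol·K).
At constant V, T₂/T₁ = P₂/P₁ ⇒ ΔT = T₁(P₂/P₁ − 1) = 502·(1520/1330 − 1) = 71.71 K.
ΔU = (4.14)(12.47)(71.71) = 3703 J.

Q ≈ 3700 J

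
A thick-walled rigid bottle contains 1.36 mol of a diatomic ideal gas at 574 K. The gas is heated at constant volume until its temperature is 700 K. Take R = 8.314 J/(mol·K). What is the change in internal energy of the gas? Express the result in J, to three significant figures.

Constant volume ⇒ W = 0, so Q = ΔU = nCᵥΔT with Cᵥ = 5R/2 = 20.79 J/(mol·K).
ΔU = (1.36)(20.79)(700 − 574) = 3562 J.

ΔU ≈ 3560 J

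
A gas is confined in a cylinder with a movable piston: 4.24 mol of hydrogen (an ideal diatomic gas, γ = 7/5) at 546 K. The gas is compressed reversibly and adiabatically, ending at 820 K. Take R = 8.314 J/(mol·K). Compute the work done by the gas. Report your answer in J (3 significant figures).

W ≈ -24100 J

Adiabatic ⇒ Q = 0, so W_by = −ΔU = nCᵥ(T₁ − T₂).
Cᵥ = 5R/2 = 20.79 J/(mol·K).
W = (4.24)(20.79)(546 − 820) = -24147 J.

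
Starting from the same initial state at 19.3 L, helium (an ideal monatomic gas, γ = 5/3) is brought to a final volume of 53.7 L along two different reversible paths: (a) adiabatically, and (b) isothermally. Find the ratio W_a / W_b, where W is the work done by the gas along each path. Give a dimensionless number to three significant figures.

Path (a) adiabatic: W = P₁V₁(1 − (V₁/V₂)^(γ−1))/(γ−1) → W_a/(P₁V₁) = 0.7417.
Path (b) isothermal: W = P₁V₁ ln(V₂/V₁) → W_b/(P₁V₁) = 1.023.
W_a / W_b = 0.7417 / 1.023 = 0.7249.

W_a / W_b ≈ 0.725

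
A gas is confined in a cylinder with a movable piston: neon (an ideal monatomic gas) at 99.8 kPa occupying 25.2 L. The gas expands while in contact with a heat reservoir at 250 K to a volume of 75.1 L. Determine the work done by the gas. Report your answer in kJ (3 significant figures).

Isothermal: W = nRT ln(V₂/V₁) = P₁V₁ ln(V₂/V₁).
P₁V₁ = (99.8 kPa)(25.2 L) = 2515 J.
W = 2515 × ln(75.1/25.2) = 2515 × 1.092
W_by_gas = 2746 J.

W ≈ 2.75 kJ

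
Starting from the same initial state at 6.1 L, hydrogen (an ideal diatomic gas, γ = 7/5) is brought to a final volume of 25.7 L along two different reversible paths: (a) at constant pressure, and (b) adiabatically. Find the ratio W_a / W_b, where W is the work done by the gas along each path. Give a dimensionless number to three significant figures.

Path (a) isobaric: W = P₁(V₂ − V₁) → W_a/(P₁V₁) = 3.213.
Path (b) adiabatic: W = P₁V₁(1 − (V₁/V₂)^(γ−1))/(γ−1) → W_b/(P₁V₁) = 1.094.
W_a / W_b = 3.213 / 1.094 = 2.938.

W_a / W_b ≈ 2.94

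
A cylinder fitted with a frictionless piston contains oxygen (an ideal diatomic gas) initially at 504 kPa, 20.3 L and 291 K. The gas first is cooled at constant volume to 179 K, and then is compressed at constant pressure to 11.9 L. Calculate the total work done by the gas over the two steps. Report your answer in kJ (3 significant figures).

W_total ≈ -2.60 kJ

Step 1 (isochoric): W = 0 (constant volume).
After step 1: P = 310 kPa (V unchanged).
Step 2 (isobaric): W = PΔV = (310 kPa)(11.9 − 20.3 L) = -2604 J.
W_total = 0 − 2604 = -2604 J.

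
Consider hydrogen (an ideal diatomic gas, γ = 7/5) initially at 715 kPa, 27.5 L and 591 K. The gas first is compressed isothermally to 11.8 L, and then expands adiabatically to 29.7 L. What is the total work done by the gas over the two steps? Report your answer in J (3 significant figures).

Step 1 (isothermal): W = P₁V₁ ln(V₂/V₁) = (19662) ln(11.8/27.5) = -16636 J.
After step 1: P = 1666 kPa, V = 11.8 L, T = 591 K.
Step 2 (adiabatic): W = (P₁V₁ − P₂V₂)/(γ−1) = (19662 − 13592)/0.4 = 15176 J.
W_total = -16636 + 15176 = -1460 J.

W_total ≈ -1460 J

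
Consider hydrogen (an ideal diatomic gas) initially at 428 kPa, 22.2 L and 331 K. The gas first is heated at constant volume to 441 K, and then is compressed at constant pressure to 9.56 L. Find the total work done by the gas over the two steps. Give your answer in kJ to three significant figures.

W_total ≈ -7.21 kJ

Step 1 (isochoric): W = 0 (constant volume).
After step 1: P = 570.2 kPa (V unchanged).
Step 2 (isobaric): W = PΔV = (570.2 kPa)(9.56 − 22.2 L) = -7208 J.
W_total = 0 − 7208 = -7208 J.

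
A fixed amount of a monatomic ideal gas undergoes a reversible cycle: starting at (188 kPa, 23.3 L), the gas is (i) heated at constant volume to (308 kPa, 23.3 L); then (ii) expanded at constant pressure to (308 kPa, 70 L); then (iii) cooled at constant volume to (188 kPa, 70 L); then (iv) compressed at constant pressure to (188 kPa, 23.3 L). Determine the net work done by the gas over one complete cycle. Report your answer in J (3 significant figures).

Constant-volume legs do no work.
W(ii) = (308)(70 − 23.3) = 14384 J; W(iv) = (188)(23.3 − 70) = -8780 J.
W_net = 14384 − 8780 = 5604 J (the clockwise enclosed area).

W_net ≈ 5600 J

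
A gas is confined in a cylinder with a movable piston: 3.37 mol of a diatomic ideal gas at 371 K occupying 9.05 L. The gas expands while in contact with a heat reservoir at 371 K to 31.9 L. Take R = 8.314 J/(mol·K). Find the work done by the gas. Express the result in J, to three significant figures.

W ≈ 13100 J

Isothermal: W = nRT ln(V₂/V₁).
W = (3.37)(8.314)(371) × ln(31.9/9.05)
  = 10395 × 1.26
W_by_gas = 13096 J.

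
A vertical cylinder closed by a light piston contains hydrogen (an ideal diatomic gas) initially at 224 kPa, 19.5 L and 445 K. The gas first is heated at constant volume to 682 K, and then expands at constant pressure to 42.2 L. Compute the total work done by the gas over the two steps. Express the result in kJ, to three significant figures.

Step 1 (isochoric): W = 0 (constant volume).
After step 1: P = 343.3 kPa (V unchanged).
Step 2 (isobaric): W = PΔV = (343.3 kPa)(42.2 − 19.5 L) = 7793 J.
W_total = 0 + 7793 = 7793 J.

W_total ≈ 7.79 kJ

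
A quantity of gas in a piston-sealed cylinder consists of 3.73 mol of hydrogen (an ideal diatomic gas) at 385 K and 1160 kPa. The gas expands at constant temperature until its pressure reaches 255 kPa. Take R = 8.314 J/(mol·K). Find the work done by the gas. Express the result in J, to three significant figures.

W ≈ 18100 J

Isothermal process: W = nRT ln(V₂/V₁) = nRT ln(P₁/P₂).
W = (3.73)(8.314)(385) × ln(1160/255)
  = 11939 × ln(4.549) = 11939 × 1.515
W_by_gas = 18087 J.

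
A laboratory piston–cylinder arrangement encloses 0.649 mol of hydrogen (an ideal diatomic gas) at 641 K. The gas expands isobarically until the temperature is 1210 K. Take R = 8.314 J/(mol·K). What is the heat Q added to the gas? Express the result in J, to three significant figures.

Q ≈ 10700 J

Isobaric: W = nRΔT = (0.649)(8.314)(569) = 3070 J.
ΔU = nCᵥΔT with Cᵥ = 5R/2: ΔU = (0.649)(20.79)(569) = 7676 J.
Q = ΔU + W = 7676 + 3070 = 10746 J.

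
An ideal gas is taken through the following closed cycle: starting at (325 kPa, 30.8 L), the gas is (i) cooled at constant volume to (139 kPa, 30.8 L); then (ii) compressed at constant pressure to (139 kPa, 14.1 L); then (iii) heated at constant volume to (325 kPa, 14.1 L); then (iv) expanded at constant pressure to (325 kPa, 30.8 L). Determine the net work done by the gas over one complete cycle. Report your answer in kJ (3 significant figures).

Constant-volume legs do no work.
W(ii) = (139)(14.1 − 30.8) = -2321 J; W(iv) = (325)(30.8 − 14.1) = 5428 J.
W_net = -2321 + 5428 = 3106 J (the clockwise enclosed area).

W_net ≈ 3.11 kJ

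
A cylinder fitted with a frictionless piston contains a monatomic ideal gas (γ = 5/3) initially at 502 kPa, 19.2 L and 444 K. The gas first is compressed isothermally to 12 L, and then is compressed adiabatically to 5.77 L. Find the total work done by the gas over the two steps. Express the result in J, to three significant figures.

Step 1 (isothermal): W = P₁V₁ ln(V₂/V₁) = (9638) ln(12/19.2) = -4530 J.
After step 1: P = 803.2 kPa, V = 12 L, T = 444 K.
Step 2 (adiabatic): W = (P₁V₁ − P₂V₂)/(γ−1) = (9638 − 15704)/0.667 = -9098 J.
W_total = -4530 − 9098 = -13628 J.

W_total ≈ -13600 J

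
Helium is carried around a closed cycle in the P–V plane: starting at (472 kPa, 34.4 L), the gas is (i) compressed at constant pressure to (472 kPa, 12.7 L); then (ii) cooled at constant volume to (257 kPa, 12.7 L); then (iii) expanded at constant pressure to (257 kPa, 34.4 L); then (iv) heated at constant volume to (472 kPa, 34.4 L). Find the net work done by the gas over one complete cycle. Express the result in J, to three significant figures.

Constant-volume legs do no work.
W(i) = (472)(12.7 − 34.4) = -10242 J; W(iii) = (257)(34.4 − 12.7) = 5577 J.
W_net = -10242 + 5577 = -4666 J (the counter-clockwise enclosed area).

W_net ≈ -4670 J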